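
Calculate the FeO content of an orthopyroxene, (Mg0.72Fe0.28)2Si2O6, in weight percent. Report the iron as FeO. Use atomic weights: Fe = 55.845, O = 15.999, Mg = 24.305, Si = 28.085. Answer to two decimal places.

18.42 wt%

Formula mass = 218.436 g/mol.
0.56 Fe → 0.5600 mol FeO per formula unit; M(FeO) = 71.844, so FeO mass = 40.233 g.
40.233/218.436 × 100 = 18.42 wt%.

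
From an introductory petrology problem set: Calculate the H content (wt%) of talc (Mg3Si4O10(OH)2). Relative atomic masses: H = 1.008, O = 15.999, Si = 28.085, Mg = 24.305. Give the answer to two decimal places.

Formula mass = 3×24.305 + 4×28.085 + 12×15.999 + 2×1.008 = 379.259 g/mol, of which 2.016 g is H.
So H makes up 2.016/379.259 = 0.0053 of the mass, i.e. 0.53%.

0.53 wt%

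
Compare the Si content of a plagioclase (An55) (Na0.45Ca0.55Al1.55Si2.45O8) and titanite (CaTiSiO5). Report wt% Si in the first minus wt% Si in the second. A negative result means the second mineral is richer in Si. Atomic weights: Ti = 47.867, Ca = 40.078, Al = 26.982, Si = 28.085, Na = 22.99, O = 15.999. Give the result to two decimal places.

11.06 percentage points

First mineral: 68.808 g Si in 271.011 g formula = 25.39 wt% Si.
Second mineral: 28.085 g Si in 196.025 g formula = 14.33 wt% Si.
25.39% − 14.33% gives a difference of 11.06 percentage points.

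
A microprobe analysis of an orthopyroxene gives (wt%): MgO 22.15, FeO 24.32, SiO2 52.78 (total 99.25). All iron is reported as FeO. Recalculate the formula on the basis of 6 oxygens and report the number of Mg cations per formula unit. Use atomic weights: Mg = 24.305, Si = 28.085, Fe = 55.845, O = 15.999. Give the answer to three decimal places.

MgO (M=40.304): mol = 0.54957; Mg = 0.54957, O = 0.54957.
FeO (M=71.844): mol = 0.33851; Fe = 0.33851, O = 0.33851.
SiO2 (M=60.083): mol = 0.87845; Si = 0.87845, O = 1.75690.
ΣO = 2.64498; factor = 6/ΣO = 2.26845.
Mg apfu = 0.54957 × 2.26845 = 1.247.

1.247 Mg apfu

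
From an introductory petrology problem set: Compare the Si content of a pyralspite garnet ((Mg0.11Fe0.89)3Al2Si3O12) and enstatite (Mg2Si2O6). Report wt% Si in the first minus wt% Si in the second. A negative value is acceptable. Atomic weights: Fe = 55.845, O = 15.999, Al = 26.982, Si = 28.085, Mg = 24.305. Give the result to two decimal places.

-10.69 percentage points

M((Mg0.11Fe0.89)3Al2Si3O12) = 487.334 g/mol, so wt% Si = 84.255/487.334 × 100 = 17.29%.
M(Mg2Si2O6) = 200.774 g/mol, so wt% Si = 56.170/200.774 × 100 = 27.98%.
17.29 − 27.98 = -10.69 pp.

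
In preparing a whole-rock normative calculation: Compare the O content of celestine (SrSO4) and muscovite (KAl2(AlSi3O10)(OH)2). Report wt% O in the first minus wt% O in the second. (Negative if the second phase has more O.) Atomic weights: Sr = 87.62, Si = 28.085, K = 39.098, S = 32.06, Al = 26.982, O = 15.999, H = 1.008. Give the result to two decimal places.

M(SrSO4) = 183.676 g/mol, so wt% O = 63.996/183.676 × 100 = 34.84%.
M(KAl2(AlSi3O10)(OH)2) = 398.303 g/mol, so wt% O = 191.988/398.303 × 100 = 48.20%.
34.84 − 48.20 = -13.36 pp.

-13.36 percentage points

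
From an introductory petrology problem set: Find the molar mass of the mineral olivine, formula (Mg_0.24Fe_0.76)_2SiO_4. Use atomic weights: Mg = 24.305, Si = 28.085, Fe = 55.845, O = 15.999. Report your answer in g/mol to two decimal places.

M = 0.48·24.305 + 1.52·55.845 + 1·28.085 + 4·15.999

188.63 g/mol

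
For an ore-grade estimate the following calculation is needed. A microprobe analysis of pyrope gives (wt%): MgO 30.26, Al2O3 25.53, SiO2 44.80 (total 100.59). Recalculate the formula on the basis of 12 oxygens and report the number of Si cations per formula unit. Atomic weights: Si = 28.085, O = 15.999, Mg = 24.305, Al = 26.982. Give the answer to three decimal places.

MgO: 30.26/40.304 = 0.75079 mol → 0.75079 mol Mg, 0.75079 mol O.
Al2O3: 25.53/101.961 = 0.25039 mol → 0.50078 mol Al, 0.75117 mol O.
SiO2: 44.80/60.083 = 0.74564 mol → 0.74564 mol Si, 1.49128 mol O.
Total oxygen = 2.99324 mol. Normalization factor = 12/2.99324 = 4.00903.
Si per 12 O = 0.74564 × 4.00903 = 2.989.

2.989 Si apfu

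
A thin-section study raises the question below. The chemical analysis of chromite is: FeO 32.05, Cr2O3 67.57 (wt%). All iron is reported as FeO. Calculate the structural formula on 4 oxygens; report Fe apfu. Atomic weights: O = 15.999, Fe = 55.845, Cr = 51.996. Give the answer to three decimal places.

32.05 wt% FeO ÷ 71.844 g/mol = 0.44611 mol, giving 0.44611 Fe and 0.44611 O.
67.57 wt% Cr2O3 ÷ 151.989 g/mol = 0.44457 mol, giving 0.88914 Cr and 1.33371 O.
Oxygen sums to 1.77982; scaling by 4/1.77982 = 2.24742 puts the formula on 4 O.
Fe: 0.44611 × 2.24742 = 1.003 atoms per formula unit.

1.003 Fe apfu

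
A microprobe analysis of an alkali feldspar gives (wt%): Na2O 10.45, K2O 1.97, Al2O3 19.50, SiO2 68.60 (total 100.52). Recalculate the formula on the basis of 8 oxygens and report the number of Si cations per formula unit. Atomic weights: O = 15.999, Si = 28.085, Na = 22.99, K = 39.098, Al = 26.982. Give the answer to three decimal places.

Na2O (M=61.979): mol = 0.16861; Na = 0.33722, O = 0.16861.
K2O (M=94.195): mol = 0.02091; K = 0.04182, O = 0.02091.
Al2O3 (M=101.961): mol = 0.19125; Al = 0.38250, O = 0.57375.
SiO2 (M=60.083): mol = 1.14175; Si = 1.14175, O = 2.28350.
ΣO = 3.04677; factor = 8/ΣO = 2.62573.
Si apfu = 1.14175 × 2.62573 = 2.998.

2.998 Si apfu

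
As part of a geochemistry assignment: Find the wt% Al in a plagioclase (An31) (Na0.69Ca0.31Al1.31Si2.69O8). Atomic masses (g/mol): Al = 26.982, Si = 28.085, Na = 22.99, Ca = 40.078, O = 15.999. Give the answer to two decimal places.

M(Na0.69Ca0.31Al1.31Si2.69O8) = 267.174 g/mol.
Al contributes 1.31 × 26.982 = 35.346 g per mole.
35.346/267.174 = 0.1323 → 13.23%.

13.23 wt%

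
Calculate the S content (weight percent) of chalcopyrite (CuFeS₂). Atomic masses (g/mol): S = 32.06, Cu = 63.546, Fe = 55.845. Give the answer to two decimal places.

34.94 weight percent

Formula mass = 1*63.546 + 1*55.845 + 2*32.06 = 183.511 g/mol, of which 64.120 g is S.
So S makes up 64.120/183.511 = 0.3494 of the mass, i.e. 34.94%.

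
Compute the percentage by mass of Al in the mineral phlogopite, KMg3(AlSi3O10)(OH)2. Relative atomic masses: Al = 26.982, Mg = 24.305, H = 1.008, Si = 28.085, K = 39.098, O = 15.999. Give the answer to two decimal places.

6.47 mass %

M(KMg3(AlSi3O10)(OH)2) = 417.254 g/mol.
Al contributes 1 × 26.982 = 26.982 g per mole.
26.982/417.254 = 0.0647 → 6.47%.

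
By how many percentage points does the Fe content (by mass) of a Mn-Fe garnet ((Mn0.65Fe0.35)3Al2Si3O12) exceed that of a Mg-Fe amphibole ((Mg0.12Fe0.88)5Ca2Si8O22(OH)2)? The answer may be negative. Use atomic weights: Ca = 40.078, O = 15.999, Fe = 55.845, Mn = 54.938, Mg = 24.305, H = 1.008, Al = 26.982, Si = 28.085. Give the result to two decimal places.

First mineral: 58.637 g Fe in 495.973 g formula = 11.82 wt% Fe.
Second mineral: 245.718 g Fe in 951.129 g formula = 25.83 wt% Fe.
11.82% − 25.83% gives a difference of -14.01 percentage points.

-14.01 percentage points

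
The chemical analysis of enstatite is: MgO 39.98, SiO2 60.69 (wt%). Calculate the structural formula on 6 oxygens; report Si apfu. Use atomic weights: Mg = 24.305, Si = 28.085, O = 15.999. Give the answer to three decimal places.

39.98 wt% MgO ÷ 40.304 g/mol = 0.99196 mol, giving 0.99196 Mg and 0.99196 O.
60.69 wt% SiO2 ÷ 60.083 g/mol = 1.01010 mol, giving 1.01010 Si and 2.02020 O.
Oxygen sums to 3.01216; scaling by 6/3.01216 = 1.99193 puts the formula on 6 O.
Si: 1.01010 × 1.99193 = 2.012 atoms per formula unit.

2.012 Si apfu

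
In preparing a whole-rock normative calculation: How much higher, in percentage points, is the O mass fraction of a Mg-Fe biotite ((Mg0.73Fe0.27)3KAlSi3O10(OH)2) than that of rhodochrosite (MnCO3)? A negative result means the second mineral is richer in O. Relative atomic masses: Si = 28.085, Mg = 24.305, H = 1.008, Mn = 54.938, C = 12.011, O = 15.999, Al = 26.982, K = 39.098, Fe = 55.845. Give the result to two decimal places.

O in (Mg0.73Fe0.27)3KAlSi3O10(OH)2: molar mass 442.801 g/mol; 12×15.999 = 191.988 g → 43.36 wt%.
O in MnCO3: molar mass 114.946 g/mol; 3×15.999 = 47.997 g → 41.76 wt%.
Difference = 43.36 − 41.76 = 1.60 percentage points.

1.60 percentage points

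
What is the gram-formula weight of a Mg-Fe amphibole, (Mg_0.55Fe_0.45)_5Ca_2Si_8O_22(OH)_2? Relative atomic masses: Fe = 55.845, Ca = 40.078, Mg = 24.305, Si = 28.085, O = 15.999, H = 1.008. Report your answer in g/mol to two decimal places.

883.32 g/mol

The formula mass is the sum 2.75×24.305 + 2.25×55.845 + 2×40.078 + 8×28.085 + 24×15.999 + 2×1.008.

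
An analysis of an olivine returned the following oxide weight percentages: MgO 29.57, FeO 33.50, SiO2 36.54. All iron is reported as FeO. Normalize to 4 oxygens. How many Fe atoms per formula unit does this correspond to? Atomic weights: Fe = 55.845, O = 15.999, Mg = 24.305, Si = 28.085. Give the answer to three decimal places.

0.772 Fe apfu

29.57 wt% MgO ÷ 40.304 g/mol = 0.73367 mol, giving 0.73367 Mg and 0.73367 O.
33.50 wt% FeO ÷ 71.844 g/mol = 0.46629 mol, giving 0.46629 Fe and 0.46629 O.
36.54 wt% SiO2 ÷ 60.083 g/mol = 0.60816 mol, giving 0.60816 Si and 1.21632 O.
Oxygen sums to 2.41628; scaling by 4/2.41628 = 1.65544 puts the formula on 4 O.
Fe: 0.46629 × 1.65544 = 0.772 atoms per formula unit.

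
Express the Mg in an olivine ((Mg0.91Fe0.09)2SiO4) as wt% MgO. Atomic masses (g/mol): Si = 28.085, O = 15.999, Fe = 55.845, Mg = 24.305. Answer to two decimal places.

50.12 wt%

M((Mg0.91Fe0.09)2SiO4) = 146.368 g/mol; M(MgO) = 40.304 g/mol.
Moles MgO per formula unit = 1.82 Mg ÷ 1 = 1.8200.
MgO fraction = (1.8200 × 40.304) / 146.368 = 73.353/146.368 = 0.5012.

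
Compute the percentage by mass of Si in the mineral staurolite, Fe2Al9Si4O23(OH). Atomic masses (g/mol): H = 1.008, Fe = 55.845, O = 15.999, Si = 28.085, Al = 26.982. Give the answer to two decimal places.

13.19 mass %

Molar mass of Fe2Al9Si4O23(OH): 2*55.845 + 9*26.982 + 4*28.085 + 24*15.999 + 1*1.008 = 851.852 g/mol.
Mass of Si per formula unit: 4 × 28.085 = 112.340 g.
Weight fraction Si = 112.340 / 851.852 = 0.1319.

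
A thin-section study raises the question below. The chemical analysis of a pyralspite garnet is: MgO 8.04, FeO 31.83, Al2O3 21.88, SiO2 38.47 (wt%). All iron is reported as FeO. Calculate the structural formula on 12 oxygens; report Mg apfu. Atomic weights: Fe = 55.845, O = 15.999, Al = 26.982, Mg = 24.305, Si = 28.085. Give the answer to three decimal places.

8.04 wt% MgO ÷ 40.304 g/mol = 0.19948 mol, giving 0.19948 Mg and 0.19948 O.
31.83 wt% FeO ÷ 71.844 g/mol = 0.44304 mol, giving 0.44304 Fe and 0.44304 O.
21.88 wt% Al2O3 ÷ 101.961 g/mol = 0.21459 mol, giving 0.42918 Al and 0.64377 O.
38.47 wt% SiO2 ÷ 60.083 g/mol = 0.64028 mol, giving 0.64028 Si and 1.28056 O.
Oxygen sums to 2.56685; scaling by 12/2.56685 = 4.67499 puts the formula on 12 O.
Mg: 0.19948 × 4.67499 = 0.933 atoms per formula unit.

0.933 Mg apfu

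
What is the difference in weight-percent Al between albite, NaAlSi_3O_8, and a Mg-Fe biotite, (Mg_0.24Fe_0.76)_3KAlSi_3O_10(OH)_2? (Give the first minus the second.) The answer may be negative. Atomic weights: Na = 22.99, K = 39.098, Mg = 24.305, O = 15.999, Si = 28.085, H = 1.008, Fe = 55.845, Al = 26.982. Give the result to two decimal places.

4.77 percentage points

Al in NaAlSi_3O_8: molar mass 262.219 g/mol; 1×26.982 = 26.982 g → 10.29 wt%.
Al in (Mg_0.24Fe_0.76)_3KAlSi_3O_10(OH)_2: molar mass 489.165 g/mol; 1×26.982 = 26.982 g → 5.52 wt%.
Difference = 10.29 − 5.52 = 4.77 percentage points.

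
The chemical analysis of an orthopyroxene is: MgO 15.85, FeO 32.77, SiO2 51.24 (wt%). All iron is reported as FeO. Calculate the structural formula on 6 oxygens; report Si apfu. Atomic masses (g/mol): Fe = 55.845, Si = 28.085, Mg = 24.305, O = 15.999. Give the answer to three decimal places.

MgO (M=40.304): mol = 0.39326; Mg = 0.39326, O = 0.39326.
FeO (M=71.844): mol = 0.45613; Fe = 0.45613, O = 0.45613.
SiO2 (M=60.083): mol = 0.85282; Si = 0.85282, O = 1.70564.
ΣO = 2.55503; factor = 6/ΣO = 2.34831.
Si apfu = 0.85282 × 2.34831 = 2.003.

2.003 Si apfu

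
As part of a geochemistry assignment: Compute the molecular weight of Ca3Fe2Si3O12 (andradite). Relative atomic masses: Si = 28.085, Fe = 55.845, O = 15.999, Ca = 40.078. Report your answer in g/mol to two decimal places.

508.17 g/mol

The formula mass is the sum 3*40.078 + 2*55.845 + 3*28.085 + 12*15.999.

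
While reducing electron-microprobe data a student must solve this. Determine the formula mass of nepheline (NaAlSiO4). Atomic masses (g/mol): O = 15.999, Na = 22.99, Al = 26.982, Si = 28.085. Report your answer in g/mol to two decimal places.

The formula mass is the sum 1(22.99) + 1(26.982) + 1(28.085) + 4(15.999).

142.05 g/mol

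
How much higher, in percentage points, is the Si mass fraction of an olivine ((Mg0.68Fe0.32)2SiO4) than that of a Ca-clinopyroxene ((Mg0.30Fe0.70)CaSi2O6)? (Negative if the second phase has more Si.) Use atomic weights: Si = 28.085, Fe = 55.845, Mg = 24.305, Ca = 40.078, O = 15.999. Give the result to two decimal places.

Si in (Mg0.68Fe0.32)2SiO4: molar mass 160.877 g/mol; 1×28.085 = 28.085 g → 17.46 wt%.
Si in (Mg0.30Fe0.70)CaSi2O6: molar mass 238.625 g/mol; 2×28.085 = 56.170 g → 23.54 wt%.
Difference = 17.46 − 23.54 = -6.08 percentage points.

-6.08 percentage points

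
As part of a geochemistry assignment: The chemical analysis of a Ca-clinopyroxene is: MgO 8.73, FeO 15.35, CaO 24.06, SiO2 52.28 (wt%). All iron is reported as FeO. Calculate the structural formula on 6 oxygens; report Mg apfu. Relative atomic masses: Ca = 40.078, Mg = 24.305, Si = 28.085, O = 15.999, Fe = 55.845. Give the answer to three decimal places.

8.73 wt% MgO ÷ 40.304 g/mol = 0.21660 mol, giving 0.21660 Mg and 0.21660 O.
15.35 wt% FeO ÷ 71.844 g/mol = 0.21366 mol, giving 0.21366 Fe and 0.21366 O.
24.06 wt% CaO ÷ 56.077 g/mol = 0.42905 mol, giving 0.42905 Ca and 0.42905 O.
52.28 wt% SiO2 ÷ 60.083 g/mol = 0.87013 mol, giving 0.87013 Si and 1.74026 O.
Oxygen sums to 2.59957; scaling by 6/2.59957 = 2.30807 puts the formula on 6 O.
Mg: 0.21660 × 2.30807 = 0.500 atoms per formula unit.

0.500 Mg apfu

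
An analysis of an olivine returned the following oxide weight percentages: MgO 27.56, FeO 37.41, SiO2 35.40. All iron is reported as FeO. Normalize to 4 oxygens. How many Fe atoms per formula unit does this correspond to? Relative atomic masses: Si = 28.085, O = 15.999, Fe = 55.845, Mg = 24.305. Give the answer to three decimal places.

0.874 Fe apfu

27.56 wt% MgO ÷ 40.304 g/mol = 0.68380 mol, giving 0.68380 Mg and 0.68380 O.
37.41 wt% FeO ÷ 71.844 g/mol = 0.52071 mol, giving 0.52071 Fe and 0.52071 O.
35.40 wt% SiO2 ÷ 60.083 g/mol = 0.58918 mol, giving 0.58918 Si and 1.17836 O.
Oxygen sums to 2.38287; scaling by 4/2.38287 = 1.67865 puts the formula on 4 O.
Fe: 0.52071 × 1.67865 = 0.874 atoms per formula unit.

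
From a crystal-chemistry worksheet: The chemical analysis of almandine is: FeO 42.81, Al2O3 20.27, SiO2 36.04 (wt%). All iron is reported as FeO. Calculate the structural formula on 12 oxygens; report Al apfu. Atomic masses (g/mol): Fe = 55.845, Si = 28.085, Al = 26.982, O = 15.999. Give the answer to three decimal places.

FeO: 42.81/71.844 = 0.59587 mol → 0.59587 mol Fe, 0.59587 mol O.
Al2O3: 20.27/101.961 = 0.19880 mol → 0.39760 mol Al, 0.59640 mol O.
SiO2: 36.04/60.083 = 0.59984 mol → 0.59984 mol Si, 1.19968 mol O.
Total oxygen = 2.39195 mol. Normalization factor = 12/2.39195 = 5.01683.
Al per 12 O = 0.39760 × 5.01683 = 1.995.

1.995 Al apfu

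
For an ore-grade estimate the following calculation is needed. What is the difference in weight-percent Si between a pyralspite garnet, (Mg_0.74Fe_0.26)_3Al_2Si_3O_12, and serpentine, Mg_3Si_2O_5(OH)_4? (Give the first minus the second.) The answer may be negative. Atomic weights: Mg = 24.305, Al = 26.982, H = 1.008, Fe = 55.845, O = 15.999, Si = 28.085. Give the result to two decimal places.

-0.57 percentage points

M((Mg_0.74Fe_0.26)_3Al_2Si_3O_12) = 427.723 g/mol, so wt% Si = 84.255/427.723 × 100 = 19.70%.
M(Mg_3Si_2O_5(OH)_4) = 277.108 g/mol, so wt% Si = 56.170/277.108 × 100 = 20.27%.
19.70 − 20.27 = -0.57 pp.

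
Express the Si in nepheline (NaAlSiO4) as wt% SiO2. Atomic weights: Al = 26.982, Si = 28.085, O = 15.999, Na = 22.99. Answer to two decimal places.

Formula mass = 142.053 g/mol.
1 Si → 1.0000 mol SiO2 per formula unit; M(SiO2) = 60.083, so SiO2 mass = 60.083 g.
60.083/142.053 × 100 = 42.30 wt%.

42.30 wt%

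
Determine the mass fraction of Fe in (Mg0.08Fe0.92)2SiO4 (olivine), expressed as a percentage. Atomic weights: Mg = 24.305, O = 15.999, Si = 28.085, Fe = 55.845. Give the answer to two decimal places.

Molar mass of (Mg0.08Fe0.92)2SiO4: 0.16·24.305 + 1.84·55.845 + 1·28.085 + 4·15.999 = 198.725 g/mol.
Mass of Fe per formula unit: 1.84 × 55.845 = 102.755 g.
Weight fraction Fe = 102.755 / 198.725 = 0.5171.

51.71 mass %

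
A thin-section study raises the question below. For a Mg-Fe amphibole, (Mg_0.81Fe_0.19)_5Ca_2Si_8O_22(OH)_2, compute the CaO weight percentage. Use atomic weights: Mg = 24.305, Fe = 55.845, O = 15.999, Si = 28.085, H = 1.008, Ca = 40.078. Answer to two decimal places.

13.31 wt%

Formula mass = 842.316 g/mol.
2 Ca → 2.0000 mol CaO per formula unit; M(CaO) = 56.077, so CaO mass = 112.154 g.
112.154/842.316 × 100 = 13.31 wt%.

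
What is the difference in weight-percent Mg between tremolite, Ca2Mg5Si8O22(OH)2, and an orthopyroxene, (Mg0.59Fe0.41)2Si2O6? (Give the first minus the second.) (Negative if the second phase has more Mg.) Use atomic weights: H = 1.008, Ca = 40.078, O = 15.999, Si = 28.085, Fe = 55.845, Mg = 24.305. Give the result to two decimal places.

First mineral: 121.525 g Mg in 812.353 g formula = 14.96 wt% Mg.
Second mineral: 28.680 g Mg in 226.637 g formula = 12.65 wt% Mg.
14.96% − 12.65% gives a difference of 2.31 percentage points.

2.31 percentage points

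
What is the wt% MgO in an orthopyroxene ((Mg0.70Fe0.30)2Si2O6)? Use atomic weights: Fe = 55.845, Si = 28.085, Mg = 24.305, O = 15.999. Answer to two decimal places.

Molar mass of (Mg0.70Fe0.30)2Si2O6 = 1.40*24.305 + 0.60*55.845 + 2*28.085 + 6*15.999 = 219.698 g/mol.
Each formula unit contains 1.40 Mg, equivalent to 1.40/1 = 1.4000 mol MgO.
M(MgO) = 1×24.305 + 1×15.999 = 40.304 g/mol.
Mass of MgO per formula unit = 1.4000 × 40.304 = 56.426 g.
MgO wt% = 56.426 / 219.698 × 100 = 25.68%.

25.68 wt%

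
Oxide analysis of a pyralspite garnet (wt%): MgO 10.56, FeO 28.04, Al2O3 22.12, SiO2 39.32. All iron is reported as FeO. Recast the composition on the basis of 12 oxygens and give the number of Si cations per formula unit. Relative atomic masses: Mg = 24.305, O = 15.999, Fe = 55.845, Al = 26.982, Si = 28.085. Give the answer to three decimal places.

MgO: 10.56/40.304 = 0.26201 mol → 0.26201 mol Mg, 0.26201 mol O.
FeO: 28.04/71.844 = 0.39029 mol → 0.39029 mol Fe, 0.39029 mol O.
Al2O3: 22.12/101.961 = 0.21695 mol → 0.43390 mol Al, 0.65085 mol O.
SiO2: 39.32/60.083 = 0.65443 mol → 0.65443 mol Si, 1.30886 mol O.
Total oxygen = 2.61201 mol. Normalization factor = 12/2.61201 = 4.59416.
Si per 12 O = 0.65443 × 4.59416 = 3.007.

3.007 Si apfu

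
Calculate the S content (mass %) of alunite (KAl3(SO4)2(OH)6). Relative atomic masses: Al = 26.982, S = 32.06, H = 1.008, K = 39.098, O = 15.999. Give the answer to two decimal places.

Formula mass = 1*39.098 + 3*26.982 + 2*32.06 + 14*15.999 + 6*1.008 = 414.198 g/mol, of which 64.120 g is S.
So S makes up 64.120/414.198 = 0.1548 of the mass, i.e. 15.48%.

15.48 mass %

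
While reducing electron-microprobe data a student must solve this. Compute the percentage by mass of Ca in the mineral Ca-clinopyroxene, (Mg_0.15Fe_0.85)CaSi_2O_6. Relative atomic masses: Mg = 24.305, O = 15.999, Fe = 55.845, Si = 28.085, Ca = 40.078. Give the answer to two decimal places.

Formula mass = 0.15*24.305 + 0.85*55.845 + 1*40.078 + 2*28.085 + 6*15.999 = 243.356 g/mol, of which 40.078 g is Ca.
So Ca makes up 40.078/243.356 = 0.1647 of the mass, i.e. 16.47%.

16.47 weight percent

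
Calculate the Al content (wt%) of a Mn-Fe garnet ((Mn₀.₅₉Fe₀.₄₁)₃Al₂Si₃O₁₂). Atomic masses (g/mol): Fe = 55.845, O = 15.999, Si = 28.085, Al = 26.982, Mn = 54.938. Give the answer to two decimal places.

Formula mass = 1.77*54.938 + 1.23*55.845 + 2*26.982 + 3*28.085 + 12*15.999 = 496.137 g/mol, of which 53.964 g is Al.
So Al makes up 53.964/496.137 = 0.1088 of the mass, i.e. 10.88%.

10.88 wt%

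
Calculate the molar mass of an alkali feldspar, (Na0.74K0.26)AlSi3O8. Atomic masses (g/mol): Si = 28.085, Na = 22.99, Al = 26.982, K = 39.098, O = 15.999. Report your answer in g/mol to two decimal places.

The formula mass is the sum 0.74*22.99 + 0.26*39.098 + 1*26.982 + 3*28.085 + 8*15.999.

266.41 g/mol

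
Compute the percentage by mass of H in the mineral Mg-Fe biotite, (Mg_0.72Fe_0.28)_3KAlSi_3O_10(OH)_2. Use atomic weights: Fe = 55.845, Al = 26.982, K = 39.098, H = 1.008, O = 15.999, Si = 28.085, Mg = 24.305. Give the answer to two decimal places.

0.45 wt%

M((Mg_0.72Fe_0.28)_3KAlSi_3O_10(OH)_2) = 443.748 g/mol.
H contributes 2 × 1.008 = 2.016 g per mole.
2.016/443.748 = 0.0045 → 0.45%.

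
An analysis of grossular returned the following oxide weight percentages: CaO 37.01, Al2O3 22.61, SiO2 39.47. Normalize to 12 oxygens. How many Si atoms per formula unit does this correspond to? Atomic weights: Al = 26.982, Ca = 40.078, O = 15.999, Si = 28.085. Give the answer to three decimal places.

CaO (M=56.077): mol = 0.65999; Ca = 0.65999, O = 0.65999.
Al2O3 (M=101.961): mol = 0.22175; Al = 0.44350, O = 0.66525.
SiO2 (M=60.083): mol = 0.65692; Si = 0.65692, O = 1.31384.
ΣO = 2.63908; factor = 12/ΣO = 4.54704.
Si apfu = 0.65692 × 4.54704 = 2.987.

2.987 Si apfu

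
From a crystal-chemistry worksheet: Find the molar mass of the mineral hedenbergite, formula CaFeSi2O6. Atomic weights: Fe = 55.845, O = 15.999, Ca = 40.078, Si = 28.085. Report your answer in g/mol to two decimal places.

248.09 g/mol

M = 1×40.078 + 1×55.845 + 2×28.085 + 6×15.999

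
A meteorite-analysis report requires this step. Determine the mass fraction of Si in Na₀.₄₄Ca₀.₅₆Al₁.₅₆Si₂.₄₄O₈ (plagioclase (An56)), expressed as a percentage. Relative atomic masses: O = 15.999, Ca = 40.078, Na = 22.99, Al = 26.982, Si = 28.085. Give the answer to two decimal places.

Molar mass of Na₀.₄₄Ca₀.₅₆Al₁.₅₆Si₂.₄₄O₈: 0.44·22.99 + 0.56·40.078 + 1.56·26.982 + 2.44·28.085 + 8·15.999 = 271.171 g/mol.
Mass of Si per formula unit: 2.44 × 28.085 = 68.527 g.
Weight fraction Si = 68.527 / 271.171 = 0.2527.

25.27 weight percent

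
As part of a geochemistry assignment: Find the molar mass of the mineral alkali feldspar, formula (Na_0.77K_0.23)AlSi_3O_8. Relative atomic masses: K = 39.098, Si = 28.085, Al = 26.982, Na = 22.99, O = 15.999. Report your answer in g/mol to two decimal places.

Na: 0.77 × 22.99 = 17.7023
K: 0.23 × 39.098 = 8.9925
Al: 1 × 26.982 = 26.9820
Si: 3 × 28.085 = 84.2550
O: 8 × 15.999 = 127.9920
Summing the contributions gives the formula mass.

265.92 g/mol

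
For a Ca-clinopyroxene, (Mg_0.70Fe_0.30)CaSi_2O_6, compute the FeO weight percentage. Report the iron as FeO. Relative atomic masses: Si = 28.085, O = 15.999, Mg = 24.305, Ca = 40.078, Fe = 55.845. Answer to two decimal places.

M((Mg_0.70Fe_0.30)CaSi_2O_6) = 226.009 g/mol; M(FeO) = 71.844 g/mol.
Moles FeO per formula unit = 0.30 Fe ÷ 1 = 0.3000.
FeO fraction = (0.3000 × 71.844) / 226.009 = 21.553/226.009 = 0.0954.

9.54 wt%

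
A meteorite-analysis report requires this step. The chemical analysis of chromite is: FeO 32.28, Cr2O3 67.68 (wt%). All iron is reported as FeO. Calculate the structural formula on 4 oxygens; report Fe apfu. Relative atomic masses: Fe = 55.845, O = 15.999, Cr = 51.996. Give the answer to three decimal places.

1.007 Fe apfu

32.28 wt% FeO ÷ 71.844 g/mol = 0.44931 mol, giving 0.44931 Fe and 0.44931 O.
67.68 wt% Cr2O3 ÷ 151.989 g/mol = 0.44530 mol, giving 0.89060 Cr and 1.33590 O.
Oxygen sums to 1.78521; scaling by 4/1.78521 = 2.24063 puts the formula on 4 O.
Fe: 0.44931 × 2.24063 = 1.007 atoms per formula unit.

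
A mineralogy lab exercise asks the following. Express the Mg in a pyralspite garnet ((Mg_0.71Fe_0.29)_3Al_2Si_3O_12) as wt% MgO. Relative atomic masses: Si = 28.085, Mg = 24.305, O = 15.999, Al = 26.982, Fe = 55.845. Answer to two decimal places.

19.94 wt%

Molar mass of (Mg_0.71Fe_0.29)_3Al_2Si_3O_12 = 2.13·24.305 + 0.87·55.845 + 2·26.982 + 3·28.085 + 12·15.999 = 430.562 g/mol.
Each formula unit contains 2.13 Mg, equivalent to 2.13/1 = 2.1300 mol MgO.
M(MgO) = 1×24.305 + 1×15.999 = 40.304 g/mol.
Mass of MgO per formula unit = 2.1300 × 40.304 = 85.848 g.
MgO wt% = 85.848 / 430.562 × 100 = 19.94%.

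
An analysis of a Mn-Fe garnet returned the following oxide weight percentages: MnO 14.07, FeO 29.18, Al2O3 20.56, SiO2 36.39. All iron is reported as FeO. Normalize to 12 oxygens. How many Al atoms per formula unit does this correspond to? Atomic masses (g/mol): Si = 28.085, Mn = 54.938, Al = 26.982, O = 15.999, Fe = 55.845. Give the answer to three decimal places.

1.999 Al apfu

MnO (M=70.937): mol = 0.19835; Mn = 0.19835, O = 0.19835.
FeO (M=71.844): mol = 0.40616; Fe = 0.40616, O = 0.40616.
Al2O3 (M=101.961): mol = 0.20165; Al = 0.40330, O = 0.60495.
SiO2 (M=60.083): mol = 0.60566; Si = 0.60566, O = 1.21132.
ΣO = 2.42078; factor = 12/ΣO = 4.95708.
Al apfu = 0.40330 × 4.95708 = 1.999.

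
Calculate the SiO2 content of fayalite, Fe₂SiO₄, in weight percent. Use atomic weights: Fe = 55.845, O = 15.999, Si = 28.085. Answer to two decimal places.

29.49 wt%

Formula mass = 203.771 g/mol.
1 Si → 1.0000 mol SiO2 per formula unit; M(SiO2) = 60.083, so SiO2 mass = 60.083 g.
60.083/203.771 × 100 = 29.49 wt%.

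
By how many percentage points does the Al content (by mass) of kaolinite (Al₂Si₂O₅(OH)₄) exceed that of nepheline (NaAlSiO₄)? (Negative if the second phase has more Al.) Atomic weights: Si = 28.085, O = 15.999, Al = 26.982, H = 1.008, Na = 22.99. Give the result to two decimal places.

Al in Al₂Si₂O₅(OH)₄: molar mass 258.157 g/mol; 2×26.982 = 53.964 g → 20.90 wt%.
Al in NaAlSiO₄: molar mass 142.053 g/mol; 1×26.982 = 26.982 g → 18.99 wt%.
Difference = 20.90 − 18.99 = 1.91 percentage points.

1.91 percentage points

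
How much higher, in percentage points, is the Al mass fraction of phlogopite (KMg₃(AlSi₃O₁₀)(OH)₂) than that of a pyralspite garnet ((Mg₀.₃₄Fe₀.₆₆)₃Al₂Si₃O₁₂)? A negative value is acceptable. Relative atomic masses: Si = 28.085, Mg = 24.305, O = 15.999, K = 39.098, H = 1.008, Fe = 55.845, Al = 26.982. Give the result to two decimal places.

Al in KMg₃(AlSi₃O₁₀)(OH)₂: molar mass 417.254 g/mol; 1×26.982 = 26.982 g → 6.47 wt%.
Al in (Mg₀.₃₄Fe₀.₆₆)₃Al₂Si₃O₁₂: molar mass 465.571 g/mol; 2×26.982 = 53.964 g → 11.59 wt%.
Difference = 6.47 − 11.59 = -5.12 percentage points.

-5.12 percentage points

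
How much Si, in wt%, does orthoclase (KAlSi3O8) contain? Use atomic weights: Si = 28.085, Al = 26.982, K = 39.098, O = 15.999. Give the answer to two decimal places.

Molar mass of KAlSi3O8: 1*39.098 + 1*26.982 + 3*28.085 + 8*15.999 = 278.327 g/mol.
Mass of Si per formula unit: 3 × 28.085 = 84.255 g.
Weight fraction Si = 84.255 / 278.327 = 0.3027.

30.27 wt%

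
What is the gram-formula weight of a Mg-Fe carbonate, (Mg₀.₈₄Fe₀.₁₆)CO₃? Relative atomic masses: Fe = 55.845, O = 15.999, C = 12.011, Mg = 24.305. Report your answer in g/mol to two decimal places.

The formula mass is the sum 0.84·24.305 + 0.16·55.845 + 1·12.011 + 3·15.999.

89.36 g/mol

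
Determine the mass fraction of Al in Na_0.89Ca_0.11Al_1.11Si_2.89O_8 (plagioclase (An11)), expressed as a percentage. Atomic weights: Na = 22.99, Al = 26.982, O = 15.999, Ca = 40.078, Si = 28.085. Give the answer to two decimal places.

Molar mass of Na_0.89Ca_0.11Al_1.11Si_2.89O_8: 0.89*22.99 + 0.11*40.078 + 1.11*26.982 + 2.89*28.085 + 8*15.999 = 263.977 g/mol.
Mass of Al per formula unit: 1.11 × 26.982 = 29.950 g.
Weight fraction Al = 29.950 / 263.977 = 0.1135.

11.35 mass %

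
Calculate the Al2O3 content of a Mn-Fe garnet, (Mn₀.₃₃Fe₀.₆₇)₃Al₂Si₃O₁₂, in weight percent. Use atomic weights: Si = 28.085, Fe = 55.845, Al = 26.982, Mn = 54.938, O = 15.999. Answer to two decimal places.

M((Mn₀.₃₃Fe₀.₆₇)₃Al₂Si₃O₁₂) = 496.844 g/mol; M(Al2O3) = 101.961 g/mol.
Moles Al2O3 per formula unit = 2 Al ÷ 2 = 1.0000.
Al2O3 fraction = (1.0000 × 101.961) / 496.844 = 101.961/496.844 = 0.2052.

20.52 wt%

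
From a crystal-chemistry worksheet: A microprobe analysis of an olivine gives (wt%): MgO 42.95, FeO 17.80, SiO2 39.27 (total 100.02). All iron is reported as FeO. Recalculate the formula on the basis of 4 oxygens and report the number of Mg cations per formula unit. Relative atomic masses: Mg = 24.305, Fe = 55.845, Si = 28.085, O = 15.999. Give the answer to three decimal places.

MgO: 42.95/40.304 = 1.06565 mol → 1.06565 mol Mg, 1.06565 mol O.
FeO: 17.80/71.844 = 0.24776 mol → 0.24776 mol Fe, 0.24776 mol O.
SiO2: 39.27/60.083 = 0.65360 mol → 0.65360 mol Si, 1.30720 mol O.
Total oxygen = 2.62061 mol. Normalization factor = 4/2.62061 = 1.52636.
Mg per 4 O = 1.06565 × 1.52636 = 1.627.

1.627 Mg apfu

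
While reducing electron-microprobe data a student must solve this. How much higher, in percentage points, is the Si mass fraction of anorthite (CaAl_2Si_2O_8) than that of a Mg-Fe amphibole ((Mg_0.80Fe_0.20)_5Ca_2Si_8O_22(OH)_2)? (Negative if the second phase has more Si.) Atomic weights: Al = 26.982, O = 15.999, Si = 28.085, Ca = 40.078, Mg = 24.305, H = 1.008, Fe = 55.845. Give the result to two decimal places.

First mineral: 56.170 g Si in 278.204 g formula = 20.19 wt% Si.
Second mineral: 224.680 g Si in 843.893 g formula = 26.62 wt% Si.
20.19% − 26.62% gives a difference of -6.43 percentage points.

-6.43 percentage points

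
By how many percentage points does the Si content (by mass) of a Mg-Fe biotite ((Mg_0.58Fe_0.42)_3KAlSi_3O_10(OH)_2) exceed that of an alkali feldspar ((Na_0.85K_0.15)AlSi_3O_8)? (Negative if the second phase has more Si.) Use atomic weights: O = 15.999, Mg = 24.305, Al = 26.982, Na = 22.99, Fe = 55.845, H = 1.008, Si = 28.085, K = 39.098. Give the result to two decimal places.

-13.40 percentage points

First mineral: 84.255 g Si in 456.994 g formula = 18.44 wt% Si.
Second mineral: 84.255 g Si in 264.635 g formula = 31.84 wt% Si.
18.44% − 31.84% gives a difference of -13.40 percentage points.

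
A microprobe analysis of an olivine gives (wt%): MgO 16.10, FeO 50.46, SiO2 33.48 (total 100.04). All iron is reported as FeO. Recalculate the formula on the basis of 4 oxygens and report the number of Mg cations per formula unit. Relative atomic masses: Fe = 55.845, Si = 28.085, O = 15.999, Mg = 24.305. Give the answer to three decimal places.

MgO (M=40.304): mol = 0.39946; Mg = 0.39946, O = 0.39946.
FeO (M=71.844): mol = 0.70236; Fe = 0.70236, O = 0.70236.
SiO2 (M=60.083): mol = 0.55723; Si = 0.55723, O = 1.11446.
ΣO = 2.21628; factor = 4/ΣO = 1.80483.
Mg apfu = 0.39946 × 1.80483 = 0.721.

0.721 Mg apfu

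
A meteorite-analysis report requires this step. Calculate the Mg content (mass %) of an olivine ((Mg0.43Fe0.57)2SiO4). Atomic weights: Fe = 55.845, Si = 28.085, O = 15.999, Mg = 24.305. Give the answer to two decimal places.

Molar mass of (Mg0.43Fe0.57)2SiO4: 0.86×24.305 + 1.14×55.845 + 1×28.085 + 4×15.999 = 176.647 g/mol.
Mass of Mg per formula unit: 0.86 × 24.305 = 20.902 g.
Weight fraction Mg = 20.902 / 176.647 = 0.1183.

11.83 mass %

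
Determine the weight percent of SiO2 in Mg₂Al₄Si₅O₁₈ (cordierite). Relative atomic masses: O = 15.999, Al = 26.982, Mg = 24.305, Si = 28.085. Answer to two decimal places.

51.36 wt%

Molar mass of Mg₂Al₄Si₅O₁₈ = 2×24.305 + 4×26.982 + 5×28.085 + 18×15.999 = 584.945 g/mol.
Each formula unit contains 5 Si, equivalent to 5/1 = 5.0000 mol SiO2.
M(SiO2) = 1×28.085 + 2×15.999 = 60.083 g/mol.
Mass of SiO2 per formula unit = 5.0000 × 60.083 = 300.415 g.
SiO2 wt% = 300.415 / 584.945 × 100 = 51.36%.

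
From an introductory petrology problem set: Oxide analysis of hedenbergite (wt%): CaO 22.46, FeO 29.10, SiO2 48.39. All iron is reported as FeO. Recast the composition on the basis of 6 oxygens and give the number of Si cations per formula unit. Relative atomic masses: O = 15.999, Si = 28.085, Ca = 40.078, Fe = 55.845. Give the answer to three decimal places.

2.000 Si apfu

CaO (M=56.077): mol = 0.40052; Ca = 0.40052, O = 0.40052.
FeO (M=71.844): mol = 0.40504; Fe = 0.40504, O = 0.40504.
SiO2 (M=60.083): mol = 0.80539; Si = 0.80539, O = 1.61078.
ΣO = 2.41634; factor = 6/ΣO = 2.48309.
Si apfu = 0.80539 × 2.48309 = 2.000.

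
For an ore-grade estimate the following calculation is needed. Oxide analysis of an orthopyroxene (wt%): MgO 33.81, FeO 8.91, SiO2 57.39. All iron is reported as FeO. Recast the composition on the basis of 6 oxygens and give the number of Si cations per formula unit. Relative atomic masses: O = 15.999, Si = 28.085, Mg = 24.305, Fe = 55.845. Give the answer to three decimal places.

1.995 Si apfu

MgO (M=40.304): mol = 0.83887; Mg = 0.83887, O = 0.83887.
FeO (M=71.844): mol = 0.12402; Fe = 0.12402, O = 0.12402.
SiO2 (M=60.083): mol = 0.95518; Si = 0.95518, O = 1.91036.
ΣO = 2.87325; factor = 6/ΣO = 2.08823.
Si apfu = 0.95518 × 2.08823 = 1.995.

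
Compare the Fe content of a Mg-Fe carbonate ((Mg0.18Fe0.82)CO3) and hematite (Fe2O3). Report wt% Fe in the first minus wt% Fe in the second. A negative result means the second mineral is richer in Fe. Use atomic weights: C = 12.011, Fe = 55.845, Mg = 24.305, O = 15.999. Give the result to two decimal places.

-28.38 percentage points

M((Mg0.18Fe0.82)CO3) = 110.176 g/mol, so wt% Fe = 45.793/110.176 × 100 = 41.56%.
M(Fe2O3) = 159.687 g/mol, so wt% Fe = 111.690/159.687 × 100 = 69.94%.
41.56 − 69.94 = -28.38 pp.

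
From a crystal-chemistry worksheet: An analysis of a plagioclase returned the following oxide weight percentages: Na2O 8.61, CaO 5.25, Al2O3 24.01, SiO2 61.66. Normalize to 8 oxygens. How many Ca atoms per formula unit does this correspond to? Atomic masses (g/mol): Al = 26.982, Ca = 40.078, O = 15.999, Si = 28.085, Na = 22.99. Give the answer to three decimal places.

0.250 Ca apfu

Na2O (M=61.979): mol = 0.13892; Na = 0.27784, O = 0.13892.
CaO (M=56.077): mol = 0.09362; Ca = 0.09362, O = 0.09362.
Al2O3 (M=101.961): mol = 0.23548; Al = 0.47096, O = 0.70644.
SiO2 (M=60.083): mol = 1.02625; Si = 1.02625, O = 2.05250.
ΣO = 2.99148; factor = 8/ΣO = 2.67426.
Ca apfu = 0.09362 × 2.67426 = 0.250.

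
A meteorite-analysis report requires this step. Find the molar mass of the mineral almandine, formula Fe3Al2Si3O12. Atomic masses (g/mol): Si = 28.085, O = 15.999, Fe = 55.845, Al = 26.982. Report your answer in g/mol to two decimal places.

Fe: 3 × 55.845 = 167.5350
Al: 2 × 26.982 = 53.9640
Si: 3 × 28.085 = 84.2550
O: 12 × 15.999 = 191.9880
Summing the contributions gives the formula mass.

497.74 g/mol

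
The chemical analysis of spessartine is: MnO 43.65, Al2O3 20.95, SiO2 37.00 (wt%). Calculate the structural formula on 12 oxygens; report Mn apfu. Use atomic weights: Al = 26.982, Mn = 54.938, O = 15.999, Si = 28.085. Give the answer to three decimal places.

MnO (M=70.937): mol = 0.61533; Mn = 0.61533, O = 0.61533.
Al2O3 (M=101.961): mol = 0.20547; Al = 0.41094, O = 0.61641.
SiO2 (M=60.083): mol = 0.61581; Si = 0.61581, O = 1.23162.
ΣO = 2.46336; factor = 12/ΣO = 4.87140.
Mn apfu = 0.61533 × 4.87140 = 2.998.

2.998 Mn apfu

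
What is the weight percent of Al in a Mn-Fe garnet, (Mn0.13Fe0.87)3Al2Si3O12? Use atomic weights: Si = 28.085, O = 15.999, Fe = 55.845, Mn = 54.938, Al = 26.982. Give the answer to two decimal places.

10.85 wt%

Formula mass = 0.39×54.938 + 2.61×55.845 + 2×26.982 + 3×28.085 + 12×15.999 = 497.388 g/mol, of which 53.964 g is Al.
So Al makes up 53.964/497.388 = 0.1085 of the mass, i.e. 10.85%.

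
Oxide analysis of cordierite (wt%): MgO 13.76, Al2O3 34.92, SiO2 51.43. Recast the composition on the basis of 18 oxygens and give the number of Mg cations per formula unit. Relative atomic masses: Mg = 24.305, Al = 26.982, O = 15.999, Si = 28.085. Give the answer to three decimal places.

1.995 Mg apfu

MgO (M=40.304): mol = 0.34141; Mg = 0.34141, O = 0.34141.
Al2O3 (M=101.961): mol = 0.34248; Al = 0.68496, O = 1.02744.
SiO2 (M=60.083): mol = 0.85598; Si = 0.85598, O = 1.71196.
ΣO = 3.08081; factor = 18/ΣO = 5.84262.
Mg apfu = 0.34141 × 5.84262 = 1.995.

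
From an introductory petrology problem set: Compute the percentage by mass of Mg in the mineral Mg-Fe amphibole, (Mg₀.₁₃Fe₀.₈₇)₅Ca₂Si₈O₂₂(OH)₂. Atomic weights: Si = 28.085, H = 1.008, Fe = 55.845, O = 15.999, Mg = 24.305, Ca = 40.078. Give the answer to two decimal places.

1.66 weight percent

Molar mass of (Mg₀.₁₃Fe₀.₈₇)₅Ca₂Si₈O₂₂(OH)₂: 0.65×24.305 + 4.35×55.845 + 2×40.078 + 8×28.085 + 24×15.999 + 2×1.008 = 949.552 g/mol.
Mass of Mg per formula unit: 0.65 × 24.305 = 15.798 g.
Weight fraction Mg = 15.798 / 949.552 = 0.0166.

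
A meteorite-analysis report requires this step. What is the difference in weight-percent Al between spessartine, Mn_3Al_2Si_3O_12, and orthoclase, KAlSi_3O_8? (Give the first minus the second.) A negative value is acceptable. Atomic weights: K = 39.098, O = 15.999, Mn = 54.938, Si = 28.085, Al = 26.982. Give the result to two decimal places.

1.21 percentage points

Al in Mn_3Al_2Si_3O_12: molar mass 495.021 g/mol; 2×26.982 = 53.964 g → 10.90 wt%.
Al in KAlSi_3O_8: molar mass 278.327 g/mol; 1×26.982 = 26.982 g → 9.69 wt%.
Difference = 10.90 − 9.69 = 1.21 percentage points.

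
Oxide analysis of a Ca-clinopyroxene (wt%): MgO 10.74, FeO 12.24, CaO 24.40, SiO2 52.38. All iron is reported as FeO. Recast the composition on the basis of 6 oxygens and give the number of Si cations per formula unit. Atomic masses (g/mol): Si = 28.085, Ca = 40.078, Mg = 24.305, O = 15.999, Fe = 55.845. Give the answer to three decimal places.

2.000 Si apfu

10.74 wt% MgO ÷ 40.304 g/mol = 0.26647 mol, giving 0.26647 Mg and 0.26647 O.
12.24 wt% FeO ÷ 71.844 g/mol = 0.17037 mol, giving 0.17037 Fe and 0.17037 O.
24.40 wt% CaO ÷ 56.077 g/mol = 0.43512 mol, giving 0.43512 Ca and 0.43512 O.
52.38 wt% SiO2 ÷ 60.083 g/mol = 0.87179 mol, giving 0.87179 Si and 1.74358 O.
Oxygen sums to 2.61554; scaling by 6/2.61554 = 2.29398 puts the formula on 6 O.
Si: 0.87179 × 2.29398 = 2.000 atoms per formula unit.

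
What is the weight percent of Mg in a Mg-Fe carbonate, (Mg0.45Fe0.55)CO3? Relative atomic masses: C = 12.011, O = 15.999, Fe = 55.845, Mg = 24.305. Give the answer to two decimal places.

Molar mass of (Mg0.45Fe0.55)CO3: 0.45*24.305 + 0.55*55.845 + 1*12.011 + 3*15.999 = 101.660 g/mol.
Mass of Mg per formula unit: 0.45 × 24.305 = 10.937 g.
Weight fraction Mg = 10.937 / 101.660 = 0.1076.

10.76 weight percent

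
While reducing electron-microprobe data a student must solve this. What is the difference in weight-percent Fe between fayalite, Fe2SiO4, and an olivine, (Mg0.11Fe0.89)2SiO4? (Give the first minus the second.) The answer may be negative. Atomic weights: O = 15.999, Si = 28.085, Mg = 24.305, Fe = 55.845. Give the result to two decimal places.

4.31 percentage points

First mineral: 111.690 g Fe in 203.771 g formula = 54.81 wt% Fe.
Second mineral: 99.404 g Fe in 196.832 g formula = 50.50 wt% Fe.
54.81% − 50.50% gives a difference of 4.31 percentage points.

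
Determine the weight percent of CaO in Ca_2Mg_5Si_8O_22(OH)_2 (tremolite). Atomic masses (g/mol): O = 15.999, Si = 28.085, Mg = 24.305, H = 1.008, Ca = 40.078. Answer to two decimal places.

13.81 wt%

M(Ca_2Mg_5Si_8O_22(OH)_2) = 812.353 g/mol; M(CaO) = 56.077 g/mol.
Moles CaO per formula unit = 2 Ca ÷ 1 = 2.0000.
CaO fraction = (2.0000 × 56.077) / 812.353 = 112.154/812.353 = 0.1381.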